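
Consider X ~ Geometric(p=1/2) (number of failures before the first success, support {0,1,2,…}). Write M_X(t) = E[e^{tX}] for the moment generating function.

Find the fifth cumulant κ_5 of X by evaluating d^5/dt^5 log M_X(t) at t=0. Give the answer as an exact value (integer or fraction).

κ_5 = D^5[K](0) = 150

M_X(t) = 1/(2*(1 - e^(t)/2))
K_X(t) = log M_X(t) = -log(1 - e^(t)/2) - log(2)
D^5[K](t) = (-2*e^(4*t) - 44*e^(3*t) - 88*e^(2*t) - 16*e^(t))/(e^(5*t) - 10*e^(4*t) + 40*e^(3*t) - 80*e^(2*t) + 80*e^(t) - 32)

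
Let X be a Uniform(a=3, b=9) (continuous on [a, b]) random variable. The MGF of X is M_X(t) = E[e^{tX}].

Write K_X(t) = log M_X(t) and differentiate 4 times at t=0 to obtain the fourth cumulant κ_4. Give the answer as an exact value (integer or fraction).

M_X(t) = (e^(9*t) - e^(3*t))/(6*t)
K_X(t) = log M_X(t) = -log(t) + log(e^(9*t) - e^(3*t)) - log(6)

κ_4 = K^(4)(0) = -54/5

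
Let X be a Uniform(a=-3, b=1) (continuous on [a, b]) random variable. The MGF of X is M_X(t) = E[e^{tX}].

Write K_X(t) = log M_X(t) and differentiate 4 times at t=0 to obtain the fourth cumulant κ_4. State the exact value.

κ_4 = D^4[K](0) = -32/15

M_X(t) = (e^(t) - e^(-3*t))/(4*t)
K_X(t) = log M_X(t) = -log(t) + log(e^(t) - e^(-3*t)) - 2*log(2)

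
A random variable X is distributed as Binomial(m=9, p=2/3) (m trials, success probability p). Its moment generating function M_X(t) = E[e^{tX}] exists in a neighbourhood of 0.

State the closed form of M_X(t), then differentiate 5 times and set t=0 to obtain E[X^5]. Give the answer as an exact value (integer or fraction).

E[X^5] = M^(5)(0) = 109654/9

M_X(t) = (2*e^(t)/3 + 1/3)^9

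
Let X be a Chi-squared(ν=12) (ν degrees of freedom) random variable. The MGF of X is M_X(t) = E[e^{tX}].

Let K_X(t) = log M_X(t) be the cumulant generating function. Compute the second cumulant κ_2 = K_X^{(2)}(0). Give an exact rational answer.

κ_2 = d^2K/dt^2 |_{t=0} = 24

M_X(t) = (1 - 2*t)^(-6)
K_X(t) = log M_X(t) = -6*log(1 - 2*t)
dK/dt = -12/(2*t - 1)
d^2K/dt^2 = 24/(4*t^2 - 4*t + 1)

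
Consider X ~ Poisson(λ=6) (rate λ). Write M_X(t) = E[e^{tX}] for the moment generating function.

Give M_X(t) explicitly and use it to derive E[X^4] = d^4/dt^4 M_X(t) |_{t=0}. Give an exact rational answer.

E[X^4] = M^(4)(0) = 2850

M_X(t) = e^(6*e^(t) - 6)
M^(4)(t) = (1296*e^(4*t)*e^(6*e^(t)) + 1296*e^(3*t)*e^(6*e^(t)) + 252*e^(2*t)*e^(6*e^(t)) + 6*e^(t)*e^(6*e^(t)))*e^(-6)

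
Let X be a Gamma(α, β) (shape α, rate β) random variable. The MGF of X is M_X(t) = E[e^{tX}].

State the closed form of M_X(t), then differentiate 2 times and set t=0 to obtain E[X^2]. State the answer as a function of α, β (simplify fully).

E[X^2] = d^2M/dt^2 |_{t=0} = α*(α + 1)/β^2

M_X(t) = (β/(β - t))^α
dM/dt = -α*β^α*(1/(β - t))^α/(-β + t)
d^2M/dt^2 = (α^2*β^α*(1/(β - t))^α + α*β^α*(1/(β - t))^α)/(β^2 - 2*β*t + t^2)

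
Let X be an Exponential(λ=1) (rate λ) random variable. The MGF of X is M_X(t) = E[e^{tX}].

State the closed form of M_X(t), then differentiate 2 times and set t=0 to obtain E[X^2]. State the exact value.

E[X^2] = M^(2)(0) = 2

M_X(t) = 1/(1 - t)
M^(2)(t) = -2/(t^3 - 3*t^2 + 3*t - 1)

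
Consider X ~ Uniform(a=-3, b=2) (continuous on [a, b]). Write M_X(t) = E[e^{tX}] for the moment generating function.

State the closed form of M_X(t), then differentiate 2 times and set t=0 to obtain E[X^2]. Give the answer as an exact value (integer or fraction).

M_X(t) = (e^(2*t) - e^(-3*t))/(5*t)
M^(2)(t) = (4*t^2*e^(5*t) - 9*t^2 - 4*t*e^(5*t) - 6*t + 2*e^(5*t) - 2)*e^(-3*t)/(5*t^3)

E[X^2] = M^(2)(0) = 7/3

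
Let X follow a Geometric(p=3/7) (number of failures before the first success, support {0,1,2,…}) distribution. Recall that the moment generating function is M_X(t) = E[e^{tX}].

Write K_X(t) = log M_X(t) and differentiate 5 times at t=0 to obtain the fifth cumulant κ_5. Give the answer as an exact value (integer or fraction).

M_X(t) = 3/(7*(1 - 4*e^(t)/7))
K_X(t) = log M_X(t) = -log(1 - 4*e^(t)/7) - log(7) + log(3)
D^5[K](t) = (-1792*e^(4*t) - 34496*e^(3*t) - 60368*e^(2*t) - 9604*e^(t))/(1024*e^(5*t) - 8960*e^(4*t) + 31360*e^(3*t) - 54880*e^(2*t) + 48020*e^(t) - 16807)

κ_5 = D^5[K](0) = 35420/81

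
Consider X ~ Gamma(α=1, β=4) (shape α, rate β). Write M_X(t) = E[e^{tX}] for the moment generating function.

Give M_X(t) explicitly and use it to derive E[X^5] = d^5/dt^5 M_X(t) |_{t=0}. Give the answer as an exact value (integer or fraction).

M_X(t) = 4/(4 - t)
M^(5)(t) = 480/(t^6 - 24*t^5 + 240*t^4 - 1280*t^3 + 3840*t^2 - 6144*t + 4096)

E[X^5] = M^(5)(0) = 15/128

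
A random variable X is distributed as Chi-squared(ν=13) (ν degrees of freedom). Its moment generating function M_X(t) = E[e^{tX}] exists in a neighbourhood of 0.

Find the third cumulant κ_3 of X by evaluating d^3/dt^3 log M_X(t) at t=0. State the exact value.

κ_3 = D^3[K](0) = 104

M_X(t) = (1 - 2*t)^(-13/2)
K_X(t) = log M_X(t) = -13*log(1 - 2*t)/2
D^3[K](t) = -104/(8*t^3 - 12*t^2 + 6*t - 1)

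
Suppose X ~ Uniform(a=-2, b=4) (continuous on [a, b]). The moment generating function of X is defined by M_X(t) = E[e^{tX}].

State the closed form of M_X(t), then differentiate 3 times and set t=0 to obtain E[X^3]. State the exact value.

E[X^3] = M^(3)(0) = 10

M_X(t) = (e^(4*t) - e^(-2*t))/(6*t)
M^(3)(t) = (32*t^3*e^(6*t) + 4*t^3 - 24*t^2*e^(6*t) + 6*t^2 + 12*t*e^(6*t) + 6*t - 3*e^(6*t) + 3)*e^(-2*t)/(3*t^4)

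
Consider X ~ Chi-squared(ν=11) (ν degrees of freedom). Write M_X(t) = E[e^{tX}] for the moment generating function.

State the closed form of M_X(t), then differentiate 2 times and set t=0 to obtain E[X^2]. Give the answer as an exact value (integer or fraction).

E[X^2] = M^(2)(0) = 143

M_X(t) = (1 - 2*t)^(-11/2)
M^(2)(t) = -143/(128*t^7*√(1 - 2*t) - 448*t^6*√(1 - 2*t) + 672*t^5*√(1 - 2*t) - 560*t^4*√(1 - 2*t) + 280*t^3*√(1 - 2*t) - 84*t^2*√(1 - 2*t) + 14*t*√(1 - 2*t) - √(1 - 2*t))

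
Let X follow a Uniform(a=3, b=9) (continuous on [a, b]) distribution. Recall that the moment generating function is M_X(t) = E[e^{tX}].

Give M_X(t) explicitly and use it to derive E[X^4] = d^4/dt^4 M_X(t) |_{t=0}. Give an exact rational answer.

E[X^4] = M′′′′(0) = 9801/5

M_X(t) = (e^(9*t) - e^(3*t))/(6*t)
M′(t) = (9*t*e^(9*t) - 3*t*e^(3*t) - e^(9*t) + e^(3*t))/(6*t^2)
M′′(t) = (81*t^2*e^(9*t) - 9*t^2*e^(3*t) - 18*t*e^(9*t) + 6*t*e^(3*t) + 2*e^(9*t) - 2*e^(3*t))/(6*t^3)
M′′′(t) = (243*t^3*e^(9*t) - 9*t^3*e^(3*t) - 81*t^2*e^(9*t) + 9*t^2*e^(3*t) + 18*t*e^(9*t) - 6*t*e^(3*t) - 2*e^(9*t) + 2*e^(3*t))/(2*t^4)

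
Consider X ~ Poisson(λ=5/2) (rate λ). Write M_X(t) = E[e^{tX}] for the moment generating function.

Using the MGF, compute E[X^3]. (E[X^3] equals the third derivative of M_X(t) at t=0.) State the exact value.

E[X^3] = M^(3)(0) = 295/8

M_X(t) = e^(5*e^(t)/2 - 5/2)
M^(3)(t) = (125*e^(3*t)*e^(5*e^(t)/2) + 150*e^(2*t)*e^(5*e^(t)/2) + 20*e^(t)*e^(5*e^(t)/2))*e^(-5/2)/8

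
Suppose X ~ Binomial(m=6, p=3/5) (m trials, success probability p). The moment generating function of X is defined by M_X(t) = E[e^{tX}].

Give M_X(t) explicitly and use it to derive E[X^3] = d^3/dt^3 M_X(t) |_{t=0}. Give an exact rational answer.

E[X^3] = M′′′(0) = 1548/25

M_X(t) = (3*e^(t)/5 + 2/5)^6
M′(t) = 4374*e^(6*t)/15625 + 2916*e^(5*t)/3125 + 3888*e^(4*t)/3125 + 2592*e^(3*t)/3125 + 864*e^(2*t)/3125 + 576*e^(t)/15625
M′′(t) = 26244*e^(6*t)/15625 + 2916*e^(5*t)/625 + 15552*e^(4*t)/3125 + 7776*e^(3*t)/3125 + 1728*e^(2*t)/3125 + 576*e^(t)/15625
M′′′(t) = 157464*e^(6*t)/15625 + 2916*e^(5*t)/125 + 62208*e^(4*t)/3125 + 23328*e^(3*t)/3125 + 3456*e^(2*t)/3125 + 576*e^(t)/15625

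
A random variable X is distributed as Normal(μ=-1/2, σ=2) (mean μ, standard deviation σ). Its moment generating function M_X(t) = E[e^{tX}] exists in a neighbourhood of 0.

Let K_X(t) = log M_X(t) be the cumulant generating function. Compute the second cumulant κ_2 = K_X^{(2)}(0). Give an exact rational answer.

κ_2 = K^(2)(0) = 4

M_X(t) = e^(2*t^2 - t/2)
K_X(t) = log M_X(t) = 2*t^2 - t/2
K^(2)(t) = 4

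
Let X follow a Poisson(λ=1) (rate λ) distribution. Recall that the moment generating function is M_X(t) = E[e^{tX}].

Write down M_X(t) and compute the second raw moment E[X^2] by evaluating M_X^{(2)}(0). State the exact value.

M_X(t) = e^(e^(t) - 1)
M′(t) = e^(-1)*e^(t)*e^(e^(t))
M′′(t) = (e^(2*t)*e^(e^(t)) + e^(t)*e^(e^(t)))*e^(-1)

E[X^2] = M′′(0) = 2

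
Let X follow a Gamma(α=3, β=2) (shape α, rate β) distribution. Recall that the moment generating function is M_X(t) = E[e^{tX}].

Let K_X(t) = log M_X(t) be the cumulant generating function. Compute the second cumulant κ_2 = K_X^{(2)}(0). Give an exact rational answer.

κ_2 = K′′(0) = 3/4

M_X(t) = 8/(2 - t)^3
K_X(t) = log M_X(t) = -3*log(2 - t) + 3*log(2)
K′(t) = -3/(t - 2)
K′′(t) = 3/(t^2 - 4*t + 4)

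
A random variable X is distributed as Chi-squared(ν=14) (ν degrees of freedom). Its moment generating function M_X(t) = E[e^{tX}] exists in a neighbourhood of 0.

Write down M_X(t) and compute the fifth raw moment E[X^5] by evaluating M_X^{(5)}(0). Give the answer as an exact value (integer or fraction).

E[X^5] = D^5[M](0) = 1774080

M_X(t) = (1 - 2*t)^(-7)
D^5[M](t) = 1774080/(4096*t^12 - 24576*t^11 + 67584*t^10 - 112640*t^9 + 126720*t^8 - 101376*t^7 + 59136*t^6 - 25344*t^5 + 7920*t^4 - 1760*t^3 + 264*t^2 - 24*t + 1)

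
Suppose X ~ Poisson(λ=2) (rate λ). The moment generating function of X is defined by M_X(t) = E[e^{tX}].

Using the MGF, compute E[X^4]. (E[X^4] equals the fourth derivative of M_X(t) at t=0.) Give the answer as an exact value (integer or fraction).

M_X(t) = e^(2*e^(t) - 2)
D^4[M](t) = (16*e^(4*t)*e^(2*e^(t)) + 48*e^(3*t)*e^(2*e^(t)) + 28*e^(2*t)*e^(2*e^(t)) + 2*e^(t)*e^(2*e^(t)))*e^(-2)

E[X^4] = D^4[M](0) = 94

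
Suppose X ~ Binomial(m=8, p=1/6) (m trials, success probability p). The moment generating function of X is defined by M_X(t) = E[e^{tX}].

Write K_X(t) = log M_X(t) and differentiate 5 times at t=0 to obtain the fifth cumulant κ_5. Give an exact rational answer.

M_X(t) = (e^(t)/6 + 5/6)^8
K_X(t) = log M_X(t) = 8*log(e^(t)/6 + 5/6)
dK/dt = 8*e^(t)/(e^(t) + 5)
d^2K/dt^2 = 40*e^(t)/(e^(2*t) + 10*e^(t) + 25)
d^3K/dt^3 = (-40*e^(2*t) + 200*e^(t))/(e^(3*t) + 15*e^(2*t) + 75*e^(t) + 125)
d^4K/dt^4 = (40*e^(3*t) - 800*e^(2*t) + 1000*e^(t))/(e^(4*t) + 20*e^(3*t) + 150*e^(2*t) + 500*e^(t) + 625)
d^5K/dt^5 = (-40*e^(4*t) + 2200*e^(3*t) - 11000*e^(2*t) + 5000*e^(t))/(e^(5*t) + 25*e^(4*t) + 250*e^(3*t) + 1250*e^(2*t) + 3125*e^(t) + 3125)

κ_5 = d^5K/dt^5 |_{t=0} = -40/81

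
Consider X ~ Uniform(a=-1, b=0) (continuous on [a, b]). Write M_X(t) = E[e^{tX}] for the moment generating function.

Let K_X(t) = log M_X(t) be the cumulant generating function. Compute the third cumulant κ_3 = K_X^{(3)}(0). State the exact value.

κ_3 = d^3K/dt^3 |_{t=0} = 0

M_X(t) = (1 - e^(-t))/t
K_X(t) = log M_X(t) = -log(t) + log(1 - e^(-t))
dK/dt = (t - e^(t) + 1)/(t*e^(t) - t)
d^2K/dt^2 = (-t^2*e^(t) + e^(2*t) - 2*e^(t) + 1)/(t^2*e^(2*t) - 2*t^2*e^(t) + t^2)
d^3K/dt^3 = (t^3*e^(2*t) + t^3*e^(t) - 2*e^(3*t) + 6*e^(2*t) - 6*e^(t) + 2)/(t^3*e^(3*t) - 3*t^3*e^(2*t) + 3*t^3*e^(t) - t^3)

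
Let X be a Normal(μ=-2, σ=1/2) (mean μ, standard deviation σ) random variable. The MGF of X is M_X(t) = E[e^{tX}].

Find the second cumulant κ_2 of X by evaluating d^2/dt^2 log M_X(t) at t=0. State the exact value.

M_X(t) = e^(t^2/8 - 2*t)
K_X(t) = log M_X(t) = t^2/8 - 2*t
D^2[K](t) = 1/4

κ_2 = D^2[K](0) = 1/4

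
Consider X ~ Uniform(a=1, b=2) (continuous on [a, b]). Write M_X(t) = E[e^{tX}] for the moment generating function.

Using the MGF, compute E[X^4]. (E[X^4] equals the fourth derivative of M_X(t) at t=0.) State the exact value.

M_X(t) = (e^(2*t) - e^(t))/t
dM/dt = (2*t*e^(2*t) - t*e^(t) - e^(2*t) + e^(t))/t^2
d^2M/dt^2 = (4*t^2*e^(2*t) - t^2*e^(t) - 4*t*e^(2*t) + 2*t*e^(t) + 2*e^(2*t) - 2*e^(t))/t^3
d^3M/dt^3 = (8*t^3*e^(2*t) - t^3*e^(t) - 12*t^2*e^(2*t) + 3*t^2*e^(t) + 12*t*e^(2*t) - 6*t*e^(t) - 6*e^(2*t) + 6*e^(t))/t^4
d^4M/dt^4 = (16*t^4*e^(2*t) - t^4*e^(t) - 32*t^3*e^(2*t) + 4*t^3*e^(t) + 48*t^2*e^(2*t) - 12*t^2*e^(t) - 48*t*e^(2*t) + 24*t*e^(t) + 24*e^(2*t) - 24*e^(t))/t^5

E[X^4] = d^4M/dt^4 |_{t=0} = 31/5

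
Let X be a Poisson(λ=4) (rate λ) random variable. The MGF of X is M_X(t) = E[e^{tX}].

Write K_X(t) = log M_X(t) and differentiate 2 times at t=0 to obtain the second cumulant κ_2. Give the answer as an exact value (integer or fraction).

M_X(t) = e^(4*e^(t) - 4)
K_X(t) = log M_X(t) = 4*e^(t) - 4
K^(2)(t) = 4*e^(t)

κ_2 = K^(2)(0) = 4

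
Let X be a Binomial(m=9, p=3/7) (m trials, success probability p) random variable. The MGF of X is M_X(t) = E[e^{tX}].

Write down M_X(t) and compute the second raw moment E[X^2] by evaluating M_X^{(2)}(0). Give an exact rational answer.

M_X(t) = (3*e^(t)/7 + 4/7)^9

E[X^2] = M′′(0) = 837/49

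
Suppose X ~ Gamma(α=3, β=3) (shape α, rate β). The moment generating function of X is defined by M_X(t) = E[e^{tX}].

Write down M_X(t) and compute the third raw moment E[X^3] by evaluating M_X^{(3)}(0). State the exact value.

M_X(t) = 27/(3 - t)^3
D^3[M](t) = 1620/(t^6 - 18*t^5 + 135*t^4 - 540*t^3 + 1215*t^2 - 1458*t + 729)

E[X^3] = D^3[M](0) = 20/9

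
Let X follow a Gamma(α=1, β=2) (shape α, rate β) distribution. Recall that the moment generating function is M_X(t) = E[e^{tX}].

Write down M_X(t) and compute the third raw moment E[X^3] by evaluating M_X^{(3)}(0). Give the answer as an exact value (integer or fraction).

M_X(t) = 2/(2 - t)
M′(t) = 2/(t^2 - 4*t + 4)
M′′(t) = -4/(t^3 - 6*t^2 + 12*t - 8)
M′′′(t) = 12/(t^4 - 8*t^3 + 24*t^2 - 32*t + 16)

E[X^3] = M′′′(0) = 3/4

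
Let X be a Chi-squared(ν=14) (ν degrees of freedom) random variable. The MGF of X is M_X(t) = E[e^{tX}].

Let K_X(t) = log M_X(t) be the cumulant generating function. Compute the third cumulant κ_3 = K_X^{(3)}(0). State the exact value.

κ_3 = d^3K/dt^3 |_{t=0} = 112

M_X(t) = (1 - 2*t)^(-7)
K_X(t) = log M_X(t) = -7*log(1 - 2*t)
dK/dt = -14/(2*t - 1)
d^2K/dt^2 = 28/(4*t^2 - 4*t + 1)
d^3K/dt^3 = -112/(8*t^3 - 12*t^2 + 6*t - 1)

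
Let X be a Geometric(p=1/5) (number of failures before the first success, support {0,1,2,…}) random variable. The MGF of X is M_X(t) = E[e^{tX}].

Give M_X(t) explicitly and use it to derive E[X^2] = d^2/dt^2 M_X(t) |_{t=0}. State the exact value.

M_X(t) = 1/(5*(1 - 4*e^(t)/5))
M′(t) = 4*e^(t)/(16*e^(2*t) - 40*e^(t) + 25)
M′′(t) = (-16*e^(2*t) - 20*e^(t))/(64*e^(3*t) - 240*e^(2*t) + 300*e^(t) - 125)

E[X^2] = M′′(0) = 36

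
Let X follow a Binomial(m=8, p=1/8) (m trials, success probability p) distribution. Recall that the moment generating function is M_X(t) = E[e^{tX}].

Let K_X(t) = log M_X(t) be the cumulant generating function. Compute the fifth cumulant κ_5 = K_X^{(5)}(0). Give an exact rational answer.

κ_5 = K^(5)(0) = -105/512

M_X(t) = (e^(t)/8 + 7/8)^8
K_X(t) = log M_X(t) = 8*log(e^(t)/8 + 7/8)
K^(5)(t) = (-56*e^(4*t) + 4312*e^(3*t) - 30184*e^(2*t) + 19208*e^(t))/(e^(5*t) + 35*e^(4*t) + 490*e^(3*t) + 3430*e^(2*t) + 12005*e^(t) + 16807)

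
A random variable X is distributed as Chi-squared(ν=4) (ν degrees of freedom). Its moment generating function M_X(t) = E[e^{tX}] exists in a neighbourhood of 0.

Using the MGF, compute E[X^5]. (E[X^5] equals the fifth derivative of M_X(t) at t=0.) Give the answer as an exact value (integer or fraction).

M_X(t) = (1 - 2*t)^(-2)
dM/dt = -4/(8*t^3 - 12*t^2 + 6*t - 1)
d^2M/dt^2 = 24/(16*t^4 - 32*t^3 + 24*t^2 - 8*t + 1)
d^3M/dt^3 = -192/(32*t^5 - 80*t^4 + 80*t^3 - 40*t^2 + 10*t - 1)
d^4M/dt^4 = 1920/(64*t^6 - 192*t^5 + 240*t^4 - 160*t^3 + 60*t^2 - 12*t + 1)
d^5M/dt^5 = -23040/(128*t^7 - 448*t^6 + 672*t^5 - 560*t^4 + 280*t^3 - 84*t^2 + 14*t - 1)

E[X^5] = d^5M/dt^5 |_{t=0} = 23040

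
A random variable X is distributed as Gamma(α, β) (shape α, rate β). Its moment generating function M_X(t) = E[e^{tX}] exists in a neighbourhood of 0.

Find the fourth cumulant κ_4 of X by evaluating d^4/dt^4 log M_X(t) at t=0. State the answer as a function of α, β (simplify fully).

κ_4 = K^(4)(0) = 6*α/β^4

M_X(t) = (β/(β - t))^α
K_X(t) = log M_X(t) = α*(log(β) - log(β - t))
K^(4)(t) = 6*α/(β^4 - 4*β^3*t + 6*β^2*t^2 - 4*β*t^3 + t^4)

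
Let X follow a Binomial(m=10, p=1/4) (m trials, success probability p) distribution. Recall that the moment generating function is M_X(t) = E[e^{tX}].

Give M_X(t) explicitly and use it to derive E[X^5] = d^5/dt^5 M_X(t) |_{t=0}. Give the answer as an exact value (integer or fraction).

E[X^5] = M′′′′′(0) = 19025/32

M_X(t) = (e^(t)/4 + 3/4)^10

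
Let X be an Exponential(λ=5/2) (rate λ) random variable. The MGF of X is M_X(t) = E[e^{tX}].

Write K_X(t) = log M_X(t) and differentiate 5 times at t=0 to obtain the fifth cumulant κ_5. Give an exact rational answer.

κ_5 = K^(5)(0) = 768/3125

M_X(t) = 5/(2*(5/2 - t))
K_X(t) = log M_X(t) = -log(5/2 - t) - log(2) + log(5)
K^(5)(t) = -768/(32*t^5 - 400*t^4 + 2000*t^3 - 5000*t^2 + 6250*t - 3125)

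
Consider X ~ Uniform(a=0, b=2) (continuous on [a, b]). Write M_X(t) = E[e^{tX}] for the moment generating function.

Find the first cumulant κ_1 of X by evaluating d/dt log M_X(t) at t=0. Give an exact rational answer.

κ_1 = K′(0) = 1

M_X(t) = (e^(2*t) - 1)/(2*t)
K_X(t) = log M_X(t) = -log(t) + log(e^(2*t) - 1) - log(2)
K′(t) = (2*t*e^(2*t) - e^(2*t) + 1)/(t*e^(2*t) - t)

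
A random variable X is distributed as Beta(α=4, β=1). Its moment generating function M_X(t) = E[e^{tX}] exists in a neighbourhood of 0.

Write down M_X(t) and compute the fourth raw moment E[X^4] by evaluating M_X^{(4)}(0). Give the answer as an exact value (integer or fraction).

M_X(t) = ₁F₁(4; 5; t)
dM/dt = 4*₁F₁(5; 6; t)/5
d^2M/dt^2 = 2*₁F₁(6; 7; t)/3
d^3M/dt^3 = 4*₁F₁(7; 8; t)/7
d^4M/dt^4 = ₁F₁(8; 9; t)/2

E[X^4] = d^4M/dt^4 |_{t=0} = 1/2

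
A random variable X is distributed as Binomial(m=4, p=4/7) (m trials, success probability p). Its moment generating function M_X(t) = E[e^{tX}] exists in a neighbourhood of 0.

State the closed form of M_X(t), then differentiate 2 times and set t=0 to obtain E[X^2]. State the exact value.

M_X(t) = (4*e^(t)/7 + 3/7)^4
D^2[M](t) = 4096*e^(4*t)/2401 + 6912*e^(3*t)/2401 + 3456*e^(2*t)/2401 + 432*e^(t)/2401

E[X^2] = D^2[M](0) = 304/49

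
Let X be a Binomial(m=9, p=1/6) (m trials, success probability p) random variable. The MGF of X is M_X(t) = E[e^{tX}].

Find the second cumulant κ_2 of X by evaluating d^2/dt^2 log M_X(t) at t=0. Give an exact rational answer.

M_X(t) = (e^(t)/6 + 5/6)^9
K_X(t) = log M_X(t) = 9*log(e^(t)/6 + 5/6)
K^(2)(t) = 45*e^(t)/(e^(2*t) + 10*e^(t) + 25)

κ_2 = K^(2)(0) = 5/4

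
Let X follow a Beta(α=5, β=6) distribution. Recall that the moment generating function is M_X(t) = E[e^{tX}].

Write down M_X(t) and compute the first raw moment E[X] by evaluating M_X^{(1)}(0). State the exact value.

M_X(t) = ₁F₁(5; 11; t)
M^(1)(t) = 5*₁F₁(6; 12; t)/11

E[X] = M^(1)(0) = 5/11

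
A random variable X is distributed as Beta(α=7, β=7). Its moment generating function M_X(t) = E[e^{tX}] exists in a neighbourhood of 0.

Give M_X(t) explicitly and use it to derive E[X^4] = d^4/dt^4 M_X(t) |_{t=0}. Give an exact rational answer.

M_X(t) = ₁F₁(7; 14; t)
D^4[M](t) = 3*₁F₁(11; 18; t)/34

E[X^4] = D^4[M](0) = 3/34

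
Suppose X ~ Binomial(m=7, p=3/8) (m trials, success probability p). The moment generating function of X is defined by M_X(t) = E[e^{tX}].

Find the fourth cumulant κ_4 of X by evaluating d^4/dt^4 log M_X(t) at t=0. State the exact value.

κ_4 = D^4[K](0) = -1365/2048

M_X(t) = (3*e^(t)/8 + 5/8)^7
K_X(t) = log M_X(t) = 7*log(3*e^(t)/8 + 5/8)
D^4[K](t) = (945*e^(3*t) - 6300*e^(2*t) + 2625*e^(t))/(81*e^(4*t) + 540*e^(3*t) + 1350*e^(2*t) + 1500*e^(t) + 625)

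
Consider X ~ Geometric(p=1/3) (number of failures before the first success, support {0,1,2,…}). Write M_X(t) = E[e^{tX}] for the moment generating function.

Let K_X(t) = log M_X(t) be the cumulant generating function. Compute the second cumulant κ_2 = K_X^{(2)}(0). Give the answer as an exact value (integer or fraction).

M_X(t) = 1/(3*(1 - 2*e^(t)/3))
K_X(t) = log M_X(t) = -log(1 - 2*e^(t)/3) - log(3)
D^2[K](t) = 6*e^(t)/(4*e^(2*t) - 12*e^(t) + 9)

κ_2 = D^2[K](0) = 6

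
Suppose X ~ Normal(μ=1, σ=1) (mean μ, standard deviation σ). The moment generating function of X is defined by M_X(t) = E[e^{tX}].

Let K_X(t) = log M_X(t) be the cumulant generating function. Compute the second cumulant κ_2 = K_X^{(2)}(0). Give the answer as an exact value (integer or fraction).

M_X(t) = e^(t^2/2 + t)
K_X(t) = log M_X(t) = t^2/2 + t
K^(2)(t) = 1

κ_2 = K^(2)(0) = 1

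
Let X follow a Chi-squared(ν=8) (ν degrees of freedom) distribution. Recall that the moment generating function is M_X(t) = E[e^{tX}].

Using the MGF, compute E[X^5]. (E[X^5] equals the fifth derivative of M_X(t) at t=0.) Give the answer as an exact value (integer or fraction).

M_X(t) = (1 - 2*t)^(-4)
M^(5)(t) = -215040/(512*t^9 - 2304*t^8 + 4608*t^7 - 5376*t^6 + 4032*t^5 - 2016*t^4 + 672*t^3 - 144*t^2 + 18*t - 1)

E[X^5] = M^(5)(0) = 215040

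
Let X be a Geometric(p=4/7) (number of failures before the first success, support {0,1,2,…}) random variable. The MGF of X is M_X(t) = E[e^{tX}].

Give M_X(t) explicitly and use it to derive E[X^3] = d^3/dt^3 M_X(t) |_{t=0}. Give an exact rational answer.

E[X^3] = D^3[M](0) = 213/32

M_X(t) = 4/(7*(1 - 3*e^(t)/7))
D^3[M](t) = (108*e^(3*t) + 1008*e^(2*t) + 588*e^(t))/(81*e^(4*t) - 756*e^(3*t) + 2646*e^(2*t) - 4116*e^(t) + 2401)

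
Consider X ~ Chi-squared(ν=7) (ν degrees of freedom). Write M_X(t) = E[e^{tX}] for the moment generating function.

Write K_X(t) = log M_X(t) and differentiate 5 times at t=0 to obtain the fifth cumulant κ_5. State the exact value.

M_X(t) = (1 - 2*t)^(-7/2)
K_X(t) = log M_X(t) = -7*log(1 - 2*t)/2
K′(t) = -7/(2*t - 1)
K′′(t) = 14/(4*t^2 - 4*t + 1)
K′′′(t) = -56/(8*t^3 - 12*t^2 + 6*t - 1)
K′′′′(t) = 336/(16*t^4 - 32*t^3 + 24*t^2 - 8*t + 1)
K′′′′′(t) = -2688/(32*t^5 - 80*t^4 + 80*t^3 - 40*t^2 + 10*t - 1)

κ_5 = K′′′′′(0) = 2688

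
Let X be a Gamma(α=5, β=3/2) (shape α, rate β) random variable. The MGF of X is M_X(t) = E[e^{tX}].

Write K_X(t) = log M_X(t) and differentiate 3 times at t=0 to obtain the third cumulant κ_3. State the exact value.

κ_3 = K′′′(0) = 80/27

M_X(t) = 243/(32*(3/2 - t)^5)
K_X(t) = log M_X(t) = -5*log(3/2 - t) - 5*log(2) + 5*log(3)
K′(t) = -10/(2*t - 3)
K′′(t) = 20/(4*t^2 - 12*t + 9)
K′′′(t) = -80/(8*t^3 - 36*t^2 + 54*t - 27)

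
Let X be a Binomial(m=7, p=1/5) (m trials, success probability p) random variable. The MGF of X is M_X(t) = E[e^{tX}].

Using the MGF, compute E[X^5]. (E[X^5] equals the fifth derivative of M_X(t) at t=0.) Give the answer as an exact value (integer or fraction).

M_X(t) = (e^(t)/5 + 4/5)^7
M^(5)(t) = 16807*e^(7*t)/78125 + 217728*e^(6*t)/78125 + 336*e^(5*t)/25 + 458752*e^(4*t)/15625 + 435456*e^(3*t)/15625 + 688128*e^(2*t)/78125 + 28672*e^(t)/78125

E[X^5] = M^(5)(0) = 51779/625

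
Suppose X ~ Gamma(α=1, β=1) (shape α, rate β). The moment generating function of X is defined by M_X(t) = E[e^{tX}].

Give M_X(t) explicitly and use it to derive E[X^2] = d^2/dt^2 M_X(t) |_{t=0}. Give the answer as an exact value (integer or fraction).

M_X(t) = 1/(1 - t)
D^2[M](t) = -2/(t^3 - 3*t^2 + 3*t - 1)

E[X^2] = D^2[M](0) = 2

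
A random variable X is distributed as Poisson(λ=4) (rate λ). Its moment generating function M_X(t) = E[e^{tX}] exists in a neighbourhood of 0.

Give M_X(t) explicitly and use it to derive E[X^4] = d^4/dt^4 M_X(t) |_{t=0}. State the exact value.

E[X^4] = D^4[M](0) = 756

M_X(t) = e^(4*e^(t) - 4)
D^4[M](t) = (256*e^(4*t)*e^(4*e^(t)) + 384*e^(3*t)*e^(4*e^(t)) + 112*e^(2*t)*e^(4*e^(t)) + 4*e^(t)*e^(4*e^(t)))*e^(-4)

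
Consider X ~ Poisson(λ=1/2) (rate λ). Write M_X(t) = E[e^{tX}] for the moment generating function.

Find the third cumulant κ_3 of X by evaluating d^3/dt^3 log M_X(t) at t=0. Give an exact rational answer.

κ_3 = d^3K/dt^3 |_{t=0} = 1/2

M_X(t) = e^(e^(t)/2 - 1/2)
K_X(t) = log M_X(t) = e^(t)/2 - 1/2
dK/dt = e^(t)/2
d^2K/dt^2 = e^(t)/2
d^3K/dt^3 = e^(t)/2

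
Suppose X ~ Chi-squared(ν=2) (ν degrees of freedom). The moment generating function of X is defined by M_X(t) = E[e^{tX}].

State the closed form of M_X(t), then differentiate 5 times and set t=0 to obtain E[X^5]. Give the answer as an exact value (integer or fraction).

E[X^5] = M^(5)(0) = 3840

M_X(t) = 1/(1 - 2*t)
M^(5)(t) = 3840/(64*t^6 - 192*t^5 + 240*t^4 - 160*t^3 + 60*t^2 - 12*t + 1)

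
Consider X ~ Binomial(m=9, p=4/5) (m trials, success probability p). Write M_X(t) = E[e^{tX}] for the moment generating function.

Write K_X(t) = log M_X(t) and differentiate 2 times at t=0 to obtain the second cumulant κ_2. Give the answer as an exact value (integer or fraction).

κ_2 = d^2K/dt^2 |_{t=0} = 36/25

M_X(t) = (4*e^(t)/5 + 1/5)^9
K_X(t) = log M_X(t) = 9*log(4*e^(t)/5 + 1/5)
dK/dt = 36*e^(t)/(4*e^(t) + 1)
d^2K/dt^2 = 36*e^(t)/(16*e^(2*t) + 8*e^(t) + 1)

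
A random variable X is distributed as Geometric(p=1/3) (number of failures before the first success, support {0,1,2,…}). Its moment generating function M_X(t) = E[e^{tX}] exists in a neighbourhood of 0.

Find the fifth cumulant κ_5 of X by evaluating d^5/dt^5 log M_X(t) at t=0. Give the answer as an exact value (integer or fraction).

κ_5 = d^5K/dt^5 |_{t=0} = 2190

M_X(t) = 1/(3*(1 - 2*e^(t)/3))
K_X(t) = log M_X(t) = -log(1 - 2*e^(t)/3) - log(3)
dK/dt = -2*e^(t)/(2*e^(t) - 3)
d^2K/dt^2 = 6*e^(t)/(4*e^(2*t) - 12*e^(t) + 9)
d^3K/dt^3 = (-12*e^(2*t) - 18*e^(t))/(8*e^(3*t) - 36*e^(2*t) + 54*e^(t) - 27)
d^4K/dt^4 = (24*e^(3*t) + 144*e^(2*t) + 54*e^(t))/(16*e^(4*t) - 96*e^(3*t) + 216*e^(2*t) - 216*e^(t) + 81)
d^5K/dt^5 = (-48*e^(4*t) - 792*e^(3*t) - 1188*e^(2*t) - 162*e^(t))/(32*e^(5*t) - 240*e^(4*t) + 720*e^(3*t) - 1080*e^(2*t) + 810*e^(t) - 243)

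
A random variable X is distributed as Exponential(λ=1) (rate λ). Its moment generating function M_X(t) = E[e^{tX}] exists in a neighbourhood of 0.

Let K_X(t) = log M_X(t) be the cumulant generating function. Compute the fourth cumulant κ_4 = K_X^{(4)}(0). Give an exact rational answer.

M_X(t) = 1/(1 - t)
K_X(t) = log M_X(t) = -log(1 - t)
K^(4)(t) = 6/(t^4 - 4*t^3 + 6*t^2 - 4*t + 1)

κ_4 = K^(4)(0) = 6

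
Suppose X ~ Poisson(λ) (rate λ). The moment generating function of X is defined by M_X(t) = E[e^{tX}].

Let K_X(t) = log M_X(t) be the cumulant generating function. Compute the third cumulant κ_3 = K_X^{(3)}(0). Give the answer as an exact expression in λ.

M_X(t) = e^(λ*(e^(t) - 1))
K_X(t) = log M_X(t) = λ*(e^(t) - 1)
K^(3)(t) = λ*e^(t)

κ_3 = K^(3)(0) = λ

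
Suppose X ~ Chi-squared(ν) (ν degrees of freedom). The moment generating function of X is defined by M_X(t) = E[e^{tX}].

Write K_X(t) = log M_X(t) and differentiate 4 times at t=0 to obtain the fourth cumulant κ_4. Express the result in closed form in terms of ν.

M_X(t) = (1 - 2*t)^(-ν/2)
K_X(t) = log M_X(t) = -ν*log(1 - 2*t)/2
K^(4)(t) = 48*ν/(16*t^4 - 32*t^3 + 24*t^2 - 8*t + 1)

κ_4 = K^(4)(0) = 48*ν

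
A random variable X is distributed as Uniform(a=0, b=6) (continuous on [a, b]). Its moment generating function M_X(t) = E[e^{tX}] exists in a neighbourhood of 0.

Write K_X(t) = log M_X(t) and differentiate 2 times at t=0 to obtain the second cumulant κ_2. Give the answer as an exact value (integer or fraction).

M_X(t) = (e^(6*t) - 1)/(6*t)
K_X(t) = log M_X(t) = -log(t) + log(e^(6*t) - 1) - log(6)
dK/dt = (6*t*e^(6*t) - e^(6*t) + 1)/(t*e^(6*t) - t)
d^2K/dt^2 = (-36*t^2*e^(6*t) + e^(12*t) - 2*e^(6*t) + 1)/(t^2*e^(12*t) - 2*t^2*e^(6*t) + t^2)

κ_2 = d^2K/dt^2 |_{t=0} = 3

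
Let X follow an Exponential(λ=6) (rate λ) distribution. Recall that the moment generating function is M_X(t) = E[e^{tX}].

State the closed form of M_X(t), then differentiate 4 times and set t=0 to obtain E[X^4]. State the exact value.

E[X^4] = D^4[M](0) = 1/54

M_X(t) = 6/(6 - t)
D^4[M](t) = -144/(t^5 - 30*t^4 + 360*t^3 - 2160*t^2 + 6480*t - 7776)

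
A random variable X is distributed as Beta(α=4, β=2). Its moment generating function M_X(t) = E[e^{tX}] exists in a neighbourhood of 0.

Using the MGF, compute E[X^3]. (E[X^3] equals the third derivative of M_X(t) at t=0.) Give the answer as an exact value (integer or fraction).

E[X^3] = M′′′(0) = 5/14

M_X(t) = ₁F₁(4; 6; t)
M′(t) = 2*₁F₁(5; 7; t)/3
M′′(t) = 10*₁F₁(6; 8; t)/21
M′′′(t) = 5*₁F₁(7; 9; t)/14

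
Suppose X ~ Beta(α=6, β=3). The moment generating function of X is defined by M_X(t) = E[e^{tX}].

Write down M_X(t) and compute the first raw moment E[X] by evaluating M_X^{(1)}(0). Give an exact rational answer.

E[X] = M′(0) = 2/3

M_X(t) = ₁F₁(6; 9; t)
M′(t) = 2*₁F₁(7; 10; t)/3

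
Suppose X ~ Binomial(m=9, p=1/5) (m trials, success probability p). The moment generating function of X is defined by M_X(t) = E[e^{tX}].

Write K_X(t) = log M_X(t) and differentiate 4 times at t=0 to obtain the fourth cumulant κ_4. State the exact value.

M_X(t) = (e^(t)/5 + 4/5)^9
K_X(t) = log M_X(t) = 9*log(e^(t)/5 + 4/5)
K′(t) = 9*e^(t)/(e^(t) + 4)
K′′(t) = 36*e^(t)/(e^(2*t) + 8*e^(t) + 16)
K′′′(t) = (-36*e^(2*t) + 144*e^(t))/(e^(3*t) + 12*e^(2*t) + 48*e^(t) + 64)
K′′′′(t) = (36*e^(3*t) - 576*e^(2*t) + 576*e^(t))/(e^(4*t) + 16*e^(3*t) + 96*e^(2*t) + 256*e^(t) + 256)

κ_4 = K′′′′(0) = 36/625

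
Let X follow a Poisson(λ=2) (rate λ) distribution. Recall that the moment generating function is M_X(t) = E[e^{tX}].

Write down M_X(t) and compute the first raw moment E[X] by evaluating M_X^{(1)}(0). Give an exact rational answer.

M_X(t) = e^(2*e^(t) - 2)
dM/dt = 2*e^(-2)*e^(t)*e^(2*e^(t))

E[X] = dM/dt |_{t=0} = 2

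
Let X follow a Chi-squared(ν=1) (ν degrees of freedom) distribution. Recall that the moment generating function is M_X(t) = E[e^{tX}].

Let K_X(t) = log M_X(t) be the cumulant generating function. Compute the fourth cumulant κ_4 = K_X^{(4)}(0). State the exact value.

κ_4 = d^4K/dt^4 |_{t=0} = 48

M_X(t) = 1/√(1 - 2*t)
K_X(t) = log M_X(t) = -log(1 - 2*t)/2
dK/dt = -1/(2*t - 1)
d^2K/dt^2 = 2/(4*t^2 - 4*t + 1)
d^3K/dt^3 = -8/(8*t^3 - 12*t^2 + 6*t - 1)
d^4K/dt^4 = 48/(16*t^4 - 32*t^3 + 24*t^2 - 8*t + 1)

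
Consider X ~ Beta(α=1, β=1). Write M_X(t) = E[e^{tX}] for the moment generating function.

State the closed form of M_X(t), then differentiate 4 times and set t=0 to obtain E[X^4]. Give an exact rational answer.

E[X^4] = d^4M/dt^4 |_{t=0} = 1/5

M_X(t) = ₁F₁(1; 2; t)
dM/dt = ₁F₁(2; 3; t)/2
d^2M/dt^2 = ₁F₁(3; 4; t)/3
d^3M/dt^3 = ₁F₁(4; 5; t)/4
d^4M/dt^4 = ₁F₁(5; 6; t)/5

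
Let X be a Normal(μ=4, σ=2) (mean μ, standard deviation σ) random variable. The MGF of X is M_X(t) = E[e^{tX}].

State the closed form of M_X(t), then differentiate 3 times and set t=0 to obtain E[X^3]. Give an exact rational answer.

M_X(t) = e^(2*t^2 + 4*t)
dM/dt = 4*t*e^(4*t)*e^(2*t^2) + 4*e^(4*t)*e^(2*t^2)
d^2M/dt^2 = 16*t^2*e^(4*t)*e^(2*t^2) + 32*t*e^(4*t)*e^(2*t^2) + 20*e^(4*t)*e^(2*t^2)
d^3M/dt^3 = 64*t^3*e^(4*t)*e^(2*t^2) + 192*t^2*e^(4*t)*e^(2*t^2) + 240*t*e^(4*t)*e^(2*t^2) + 112*e^(4*t)*e^(2*t^2)

E[X^3] = d^3M/dt^3 |_{t=0} = 112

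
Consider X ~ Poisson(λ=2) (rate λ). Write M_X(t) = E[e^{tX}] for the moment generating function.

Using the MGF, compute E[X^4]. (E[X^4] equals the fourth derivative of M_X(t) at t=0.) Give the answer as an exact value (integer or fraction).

E[X^4] = D^4[M](0) = 94

M_X(t) = e^(2*e^(t) - 2)
D^4[M](t) = (16*e^(4*t)*e^(2*e^(t)) + 48*e^(3*t)*e^(2*e^(t)) + 28*e^(2*t)*e^(2*e^(t)) + 2*e^(t)*e^(2*e^(t)))*e^(-2)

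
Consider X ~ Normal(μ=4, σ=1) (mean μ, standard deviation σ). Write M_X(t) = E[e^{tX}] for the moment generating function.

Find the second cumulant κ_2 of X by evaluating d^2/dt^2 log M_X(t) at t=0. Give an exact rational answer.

κ_2 = D^2[K](0) = 1

M_X(t) = e^(t^2/2 + 4*t)
K_X(t) = log M_X(t) = t^2/2 + 4*t
D^2[K](t) = 1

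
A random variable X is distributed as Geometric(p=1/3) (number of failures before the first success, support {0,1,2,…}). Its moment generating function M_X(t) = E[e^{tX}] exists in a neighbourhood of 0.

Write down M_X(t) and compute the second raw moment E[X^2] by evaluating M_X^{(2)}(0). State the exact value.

M_X(t) = 1/(3*(1 - 2*e^(t)/3))
M′(t) = 2*e^(t)/(4*e^(2*t) - 12*e^(t) + 9)
M′′(t) = (-4*e^(2*t) - 6*e^(t))/(8*e^(3*t) - 36*e^(2*t) + 54*e^(t) - 27)

E[X^2] = M′′(0) = 10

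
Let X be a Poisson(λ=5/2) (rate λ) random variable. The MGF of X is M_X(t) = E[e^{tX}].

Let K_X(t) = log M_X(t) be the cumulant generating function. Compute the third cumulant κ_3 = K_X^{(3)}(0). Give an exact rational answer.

κ_3 = d^3K/dt^3 |_{t=0} = 5/2

M_X(t) = e^(5*e^(t)/2 - 5/2)
K_X(t) = log M_X(t) = 5*e^(t)/2 - 5/2
dK/dt = 5*e^(t)/2
d^2K/dt^2 = 5*e^(t)/2
d^3K/dt^3 = 5*e^(t)/2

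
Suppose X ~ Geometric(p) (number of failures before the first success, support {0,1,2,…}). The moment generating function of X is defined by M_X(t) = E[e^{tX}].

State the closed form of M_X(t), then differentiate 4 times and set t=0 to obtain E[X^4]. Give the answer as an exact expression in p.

E[X^4] = M′′′′(0) = 1 - 15/p + 50/p^2 - 60/p^3 + 24/p^4

M_X(t) = p/(-(1 - p)*e^(t) + 1)
M′(t) = (-p^2*e^(t) + p*e^(t))/(p^2*e^(2*t) - 2*p*e^(2*t) + 2*p*e^(t) + e^(2*t) - 2*e^(t) + 1)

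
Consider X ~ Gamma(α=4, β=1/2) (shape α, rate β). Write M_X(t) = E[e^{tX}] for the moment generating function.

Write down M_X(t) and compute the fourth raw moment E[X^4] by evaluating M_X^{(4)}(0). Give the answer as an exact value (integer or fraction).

E[X^4] = M′′′′(0) = 13440

M_X(t) = 1/(16*(1/2 - t)^4)
M′(t) = -8/(32*t^5 - 80*t^4 + 80*t^3 - 40*t^2 + 10*t - 1)
M′′(t) = 80/(64*t^6 - 192*t^5 + 240*t^4 - 160*t^3 + 60*t^2 - 12*t + 1)
M′′′(t) = -960/(128*t^7 - 448*t^6 + 672*t^5 - 560*t^4 + 280*t^3 - 84*t^2 + 14*t - 1)
M′′′′(t) = 13440/(256*t^8 - 1024*t^7 + 1792*t^6 - 1792*t^5 + 1120*t^4 - 448*t^3 + 112*t^2 - 16*t + 1)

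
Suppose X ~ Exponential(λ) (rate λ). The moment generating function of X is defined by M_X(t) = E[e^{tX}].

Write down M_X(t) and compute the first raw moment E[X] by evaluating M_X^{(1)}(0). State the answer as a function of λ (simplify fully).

E[X] = M′(0) = 1/λ

M_X(t) = λ/(λ - t)
M′(t) = λ/(λ^2 - 2*λ*t + t^2)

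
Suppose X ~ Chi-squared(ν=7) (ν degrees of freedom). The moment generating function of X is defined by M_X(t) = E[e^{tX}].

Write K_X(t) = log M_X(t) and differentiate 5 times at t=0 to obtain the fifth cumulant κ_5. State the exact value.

κ_5 = K^(5)(0) = 2688

M_X(t) = (1 - 2*t)^(-7/2)
K_X(t) = log M_X(t) = -7*log(1 - 2*t)/2
K^(5)(t) = -2688/(32*t^5 - 80*t^4 + 80*t^3 - 40*t^2 + 10*t - 1)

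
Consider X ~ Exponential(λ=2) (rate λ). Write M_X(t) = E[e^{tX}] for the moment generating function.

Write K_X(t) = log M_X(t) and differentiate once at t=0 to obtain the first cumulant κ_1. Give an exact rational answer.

M_X(t) = 2/(2 - t)
K_X(t) = log M_X(t) = -log(2 - t) + log(2)
K′(t) = -1/(t - 2)

κ_1 = K′(0) = 1/2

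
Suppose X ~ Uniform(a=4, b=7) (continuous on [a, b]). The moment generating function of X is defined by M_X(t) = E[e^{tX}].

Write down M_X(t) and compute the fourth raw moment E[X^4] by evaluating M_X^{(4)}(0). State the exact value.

E[X^4] = d^4M/dt^4 |_{t=0} = 5261/5

M_X(t) = (e^(7*t) - e^(4*t))/(3*t)
dM/dt = (7*t*e^(7*t) - 4*t*e^(4*t) - e^(7*t) + e^(4*t))/(3*t^2)
d^2M/dt^2 = (49*t^2*e^(7*t) - 16*t^2*e^(4*t) - 14*t*e^(7*t) + 8*t*e^(4*t) + 2*e^(7*t) - 2*e^(4*t))/(3*t^3)
d^3M/dt^3 = (343*t^3*e^(7*t) - 64*t^3*e^(4*t) - 147*t^2*e^(7*t) + 48*t^2*e^(4*t) + 42*t*e^(7*t) - 24*t*e^(4*t) - 6*e^(7*t) + 6*e^(4*t))/(3*t^4)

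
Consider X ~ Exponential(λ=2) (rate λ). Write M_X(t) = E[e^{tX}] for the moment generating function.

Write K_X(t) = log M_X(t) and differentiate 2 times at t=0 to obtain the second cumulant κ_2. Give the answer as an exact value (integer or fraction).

κ_2 = d^2K/dt^2 |_{t=0} = 1/4

M_X(t) = 2/(2 - t)
K_X(t) = log M_X(t) = -log(2 - t) + log(2)
dK/dt = -1/(t - 2)
d^2K/dt^2 = 1/(t^2 - 4*t + 4)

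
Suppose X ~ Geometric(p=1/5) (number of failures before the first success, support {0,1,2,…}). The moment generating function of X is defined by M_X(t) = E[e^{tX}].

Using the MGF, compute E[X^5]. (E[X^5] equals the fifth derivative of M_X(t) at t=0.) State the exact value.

E[X^5] = d^5M/dt^5 |_{t=0} = 194404

M_X(t) = 1/(5*(1 - 4*e^(t)/5))
dM/dt = 4*e^(t)/(16*e^(2*t) - 40*e^(t) + 25)
d^2M/dt^2 = (-16*e^(2*t) - 20*e^(t))/(64*e^(3*t) - 240*e^(2*t) + 300*e^(t) - 125)
d^3M/dt^3 = (64*e^(3*t) + 320*e^(2*t) + 100*e^(t))/(256*e^(4*t) - 1280*e^(3*t) + 2400*e^(2*t) - 2000*e^(t) + 625)
d^4M/dt^4 = (-256*e^(4*t) - 3520*e^(3*t) - 4400*e^(2*t) - 500*e^(t))/(1024*e^(5*t) - 6400*e^(4*t) + 16000*e^(3*t) - 20000*e^(2*t) + 12500*e^(t) - 3125)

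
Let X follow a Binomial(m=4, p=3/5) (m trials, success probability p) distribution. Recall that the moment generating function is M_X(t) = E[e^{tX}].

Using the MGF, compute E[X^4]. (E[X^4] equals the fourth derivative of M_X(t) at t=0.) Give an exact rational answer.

E[X^4] = D^4[M](0) = 41784/625

M_X(t) = (3*e^(t)/5 + 2/5)^4
D^4[M](t) = 20736*e^(4*t)/625 + 17496*e^(3*t)/625 + 3456*e^(2*t)/625 + 96*e^(t)/625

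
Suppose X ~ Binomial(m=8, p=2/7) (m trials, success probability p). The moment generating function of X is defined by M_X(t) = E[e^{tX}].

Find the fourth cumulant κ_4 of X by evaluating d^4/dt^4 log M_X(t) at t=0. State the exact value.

κ_4 = K^(4)(0) = -880/2401

M_X(t) = (2*e^(t)/7 + 5/7)^8
K_X(t) = log M_X(t) = 8*log(2*e^(t)/7 + 5/7)
K^(4)(t) = (320*e^(3*t) - 3200*e^(2*t) + 2000*e^(t))/(16*e^(4*t) + 160*e^(3*t) + 600*e^(2*t) + 1000*e^(t) + 625)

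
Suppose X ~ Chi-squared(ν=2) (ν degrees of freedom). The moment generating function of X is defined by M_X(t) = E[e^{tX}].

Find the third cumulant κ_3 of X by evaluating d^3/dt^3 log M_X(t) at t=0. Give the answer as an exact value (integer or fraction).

κ_3 = K′′′(0) = 16

M_X(t) = 1/(1 - 2*t)
K_X(t) = log M_X(t) = -log(1 - 2*t)
K′(t) = -2/(2*t - 1)
K′′(t) = 4/(4*t^2 - 4*t + 1)
K′′′(t) = -16/(8*t^3 - 12*t^2 + 6*t - 1)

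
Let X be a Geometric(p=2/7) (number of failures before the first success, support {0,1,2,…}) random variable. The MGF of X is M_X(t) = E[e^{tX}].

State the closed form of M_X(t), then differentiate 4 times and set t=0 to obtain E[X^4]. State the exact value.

E[X^4] = M^(4)(0) = 1590

M_X(t) = 2/(7*(1 - 5*e^(t)/7))
M^(4)(t) = (-1250*e^(4*t) - 19250*e^(3*t) - 26950*e^(2*t) - 3430*e^(t))/(3125*e^(5*t) - 21875*e^(4*t) + 61250*e^(3*t) - 85750*e^(2*t) + 60025*e^(t) - 16807)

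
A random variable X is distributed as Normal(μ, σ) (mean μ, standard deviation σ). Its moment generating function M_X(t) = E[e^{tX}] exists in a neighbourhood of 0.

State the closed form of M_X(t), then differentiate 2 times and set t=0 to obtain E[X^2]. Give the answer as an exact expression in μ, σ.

E[X^2] = D^2[M](0) = μ^2 + σ^2

M_X(t) = e^(μ*t + σ^2*t^2/2)
D^2[M](t) = μ^2*e^(μ*t)*e^(σ^2*t^2/2) + 2*μ*σ^2*t*e^(μ*t)*e^(σ^2*t^2/2) + σ^4*t^2*e^(μ*t)*e^(σ^2*t^2/2) + σ^2*e^(μ*t)*e^(σ^2*t^2/2)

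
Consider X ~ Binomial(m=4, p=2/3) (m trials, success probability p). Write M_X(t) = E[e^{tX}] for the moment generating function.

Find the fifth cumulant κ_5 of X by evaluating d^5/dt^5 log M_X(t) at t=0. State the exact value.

M_X(t) = (2*e^(t)/3 + 1/3)^4
K_X(t) = log M_X(t) = 4*log(2*e^(t)/3 + 1/3)
K^(5)(t) = (-64*e^(4*t) + 352*e^(3*t) - 176*e^(2*t) + 8*e^(t))/(32*e^(5*t) + 80*e^(4*t) + 80*e^(3*t) + 40*e^(2*t) + 10*e^(t) + 1)

κ_5 = K^(5)(0) = 40/81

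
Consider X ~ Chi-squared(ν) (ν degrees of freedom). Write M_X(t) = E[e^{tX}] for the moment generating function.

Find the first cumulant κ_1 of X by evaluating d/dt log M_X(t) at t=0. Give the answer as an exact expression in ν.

M_X(t) = (1 - 2*t)^(-ν/2)
K_X(t) = log M_X(t) = -ν*log(1 - 2*t)/2
dK/dt = -ν/(2*t - 1)

κ_1 = dK/dt |_{t=0} = ν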